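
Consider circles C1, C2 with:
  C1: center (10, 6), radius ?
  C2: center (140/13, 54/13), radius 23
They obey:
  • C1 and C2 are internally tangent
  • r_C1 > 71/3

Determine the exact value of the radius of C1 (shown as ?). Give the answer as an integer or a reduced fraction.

1. [int C1,C2]  r_C1² − 46r_C1 + 525 = 0  ⇒  r_C1 = 21 or 25
2. given r_C1 > 71/3: keep 25

25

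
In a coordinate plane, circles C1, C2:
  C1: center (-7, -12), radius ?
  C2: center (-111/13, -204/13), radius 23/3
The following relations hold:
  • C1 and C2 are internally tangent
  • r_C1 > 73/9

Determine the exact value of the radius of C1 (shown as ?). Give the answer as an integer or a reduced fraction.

35/3

1. [int C1,C2]  r_C1² − (46/3)r_C1 + 385/9 = 0  ⇒  r_C1 = 11/3 or 35/3
2. given r_C1 > 73/9: keep 35/3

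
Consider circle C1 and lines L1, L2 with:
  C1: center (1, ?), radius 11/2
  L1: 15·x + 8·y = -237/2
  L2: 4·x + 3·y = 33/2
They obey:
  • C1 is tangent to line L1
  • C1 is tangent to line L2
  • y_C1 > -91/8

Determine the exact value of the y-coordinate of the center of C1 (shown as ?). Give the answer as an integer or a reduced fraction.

1. [C1‖L1]  y_C1² + (267/8)y_C1 + 1135/8 = 0  ⇒  y_C1 = -227/8 or -5
2. [C1‖L2]  y_C1² − (25/3)y_C1 − 200/3 = 0  ⇒  y_C1 = -5 or 40/3

-5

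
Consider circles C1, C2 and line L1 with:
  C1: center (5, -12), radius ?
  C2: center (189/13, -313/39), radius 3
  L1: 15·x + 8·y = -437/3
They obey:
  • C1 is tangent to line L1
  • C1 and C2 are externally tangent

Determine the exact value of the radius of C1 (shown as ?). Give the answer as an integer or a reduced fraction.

22/3

1. [C1‖L1]  r_C1² − 484/9 = 0  ⇒  r_C1 = 22/3 (r>0 drops 1)
2. [ext C1·C2]  r_C1² + 6r_C1 − 880/9 = 0  ⇒  r_C1 = 22/3 (r>0 drops 1)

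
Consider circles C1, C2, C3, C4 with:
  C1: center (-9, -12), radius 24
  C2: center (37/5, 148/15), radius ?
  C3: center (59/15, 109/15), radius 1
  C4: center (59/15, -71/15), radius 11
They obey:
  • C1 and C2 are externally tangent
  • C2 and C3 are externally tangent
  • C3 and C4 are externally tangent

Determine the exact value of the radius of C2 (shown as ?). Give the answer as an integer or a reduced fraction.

10/3

1. [ext C1·C2]  r_C2² + 48r_C2 − 1540/9 = 0  ⇒  r_C2 = 10/3 (r>0 drops 1)
2. [ext C2·C3]  r_C2² + 2r_C2 − 160/9 = 0  ⇒  r_C2 = 10/3 (r>0 drops 1)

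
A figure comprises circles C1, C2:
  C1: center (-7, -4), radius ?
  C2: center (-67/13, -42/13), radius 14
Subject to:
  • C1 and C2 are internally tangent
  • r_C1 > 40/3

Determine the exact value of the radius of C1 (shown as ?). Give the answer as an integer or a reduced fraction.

16

1. [int C1,C2]  r_C1² − 28r_C1 + 192 = 0  ⇒  r_C1 = 12 or 16
2. given r_C1 > 40/3: keep 16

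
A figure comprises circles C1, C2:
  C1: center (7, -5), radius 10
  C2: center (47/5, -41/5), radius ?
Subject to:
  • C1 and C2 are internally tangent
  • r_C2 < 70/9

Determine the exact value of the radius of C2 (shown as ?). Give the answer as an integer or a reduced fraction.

1. [int C1,C2]  r_C2² − 20r_C2 + 84 = 0  ⇒  r_C2 = 6 or 14
2. given r_C2 < 70/9: keep 6

6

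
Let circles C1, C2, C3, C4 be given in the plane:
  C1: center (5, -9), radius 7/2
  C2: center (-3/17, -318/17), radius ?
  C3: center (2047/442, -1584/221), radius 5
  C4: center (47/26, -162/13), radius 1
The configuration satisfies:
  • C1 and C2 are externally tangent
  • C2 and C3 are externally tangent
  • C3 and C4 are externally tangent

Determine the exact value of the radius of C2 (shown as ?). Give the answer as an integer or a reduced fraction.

1. [ext C1·C2]  r_C2² + 7r_C2 − 435/4 = 0  ⇒  r_C2 = 15/2 (r>0 drops 1)
2. [ext C2·C3]  r_C2² + 10r_C2 − 525/4 = 0  ⇒  r_C2 = 15/2 (r>0 drops 1)

15/2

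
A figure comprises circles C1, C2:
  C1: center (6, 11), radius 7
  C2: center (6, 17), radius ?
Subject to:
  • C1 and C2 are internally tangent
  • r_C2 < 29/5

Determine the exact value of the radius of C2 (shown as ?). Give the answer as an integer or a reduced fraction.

1

1. [int C1,C2]  r_C2² − 14r_C2 + 13 = 0  ⇒  r_C2 = 1 or 13
2. given r_C2 < 29/5: keep 1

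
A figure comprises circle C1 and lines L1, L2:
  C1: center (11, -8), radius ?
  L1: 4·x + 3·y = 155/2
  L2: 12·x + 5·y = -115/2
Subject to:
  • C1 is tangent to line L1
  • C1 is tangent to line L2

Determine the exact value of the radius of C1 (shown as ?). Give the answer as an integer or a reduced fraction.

23/2

1. [C1‖L1]  r_C1² − 529/4 = 0  ⇒  r_C1 = 23/2 (r>0 drops 1)
2. [C1‖L2]  r_C1² − 529/4 = 0  ⇒  r_C1 = 23/2 (r>0 drops 1)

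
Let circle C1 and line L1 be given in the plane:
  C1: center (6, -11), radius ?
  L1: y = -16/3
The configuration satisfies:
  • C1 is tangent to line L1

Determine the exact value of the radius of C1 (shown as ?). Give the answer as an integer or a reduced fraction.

1. [C1‖L1]  r_C1² − 289/9 = 0  ⇒  r_C1 = 17/3 (r>0 drops 1)

17/3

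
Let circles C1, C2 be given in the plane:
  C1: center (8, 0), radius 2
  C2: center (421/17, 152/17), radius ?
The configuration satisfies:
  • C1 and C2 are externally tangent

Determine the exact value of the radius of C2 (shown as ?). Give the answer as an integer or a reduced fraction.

1. [ext C1·C2]  r_C2² + 4r_C2 − 357 = 0  ⇒  r_C2 = 17 (r>0 drops 1)

17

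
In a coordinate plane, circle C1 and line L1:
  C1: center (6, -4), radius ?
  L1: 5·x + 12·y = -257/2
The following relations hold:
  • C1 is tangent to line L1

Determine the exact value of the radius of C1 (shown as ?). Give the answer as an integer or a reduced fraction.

1. [C1‖L1]  r_C1² − 289/4 = 0  ⇒  r_C1 = 17/2 (r>0 drops 1)

17/2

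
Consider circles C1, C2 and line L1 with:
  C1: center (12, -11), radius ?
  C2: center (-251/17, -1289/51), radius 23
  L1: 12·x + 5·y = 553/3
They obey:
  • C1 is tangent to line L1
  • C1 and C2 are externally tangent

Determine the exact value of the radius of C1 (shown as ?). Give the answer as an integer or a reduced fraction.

1. [C1‖L1]  r_C1² − 484/9 = 0  ⇒  r_C1 = 22/3 (r>0 drops 1)
2. [ext C1·C2]  r_C1² + 46r_C1 − 3520/9 = 0  ⇒  r_C1 = 22/3 (r>0 drops 1)

22/3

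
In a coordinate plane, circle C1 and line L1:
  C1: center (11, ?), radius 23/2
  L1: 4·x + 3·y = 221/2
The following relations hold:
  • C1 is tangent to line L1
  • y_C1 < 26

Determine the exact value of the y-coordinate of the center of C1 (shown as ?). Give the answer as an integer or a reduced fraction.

1. [C1‖L1]  y_C1² − (133/3)y_C1 + 124 = 0  ⇒  y_C1 = 3 or 124/3
2. given y_C1 < 26: keep 3

3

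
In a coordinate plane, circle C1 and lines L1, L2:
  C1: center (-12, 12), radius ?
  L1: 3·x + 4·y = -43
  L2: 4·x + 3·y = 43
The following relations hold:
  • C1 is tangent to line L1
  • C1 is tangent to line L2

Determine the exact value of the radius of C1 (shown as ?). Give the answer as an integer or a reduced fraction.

11

1. [C1‖L1]  r_C1² − 121 = 0  ⇒  r_C1 = 11 (r>0 drops 1)
2. [C1‖L2]  r_C1² − 121 = 0  ⇒  r_C1 = 11 (r>0 drops 1)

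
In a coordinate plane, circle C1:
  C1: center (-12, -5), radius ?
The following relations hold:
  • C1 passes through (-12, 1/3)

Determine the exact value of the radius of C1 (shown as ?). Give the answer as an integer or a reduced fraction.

16/3

1. [C1∋P]  r_C1² − 256/9 = 0  ⇒  r_C1 = 16/3 (r>0 drops 1)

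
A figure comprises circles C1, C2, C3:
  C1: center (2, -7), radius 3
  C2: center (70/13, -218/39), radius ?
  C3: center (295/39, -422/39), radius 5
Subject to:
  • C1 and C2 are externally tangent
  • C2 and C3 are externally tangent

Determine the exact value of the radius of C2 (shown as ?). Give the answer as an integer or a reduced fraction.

2/3

1. [ext C1·C2]  r_C2² + 6r_C2 − 40/9 = 0  ⇒  r_C2 = 2/3 (r>0 drops 1)
2. [ext C2·C3]  r_C2² + 10r_C2 − 64/9 = 0  ⇒  r_C2 = 2/3 (r>0 drops 1)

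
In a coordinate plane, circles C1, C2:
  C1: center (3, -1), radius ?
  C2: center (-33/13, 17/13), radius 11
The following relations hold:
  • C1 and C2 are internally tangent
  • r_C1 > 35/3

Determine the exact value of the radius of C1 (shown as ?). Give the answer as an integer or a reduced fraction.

17

1. [int C1,C2]  r_C1² − 22r_C1 + 85 = 0  ⇒  r_C1 = 5 or 17
2. given r_C1 > 35/3: keep 17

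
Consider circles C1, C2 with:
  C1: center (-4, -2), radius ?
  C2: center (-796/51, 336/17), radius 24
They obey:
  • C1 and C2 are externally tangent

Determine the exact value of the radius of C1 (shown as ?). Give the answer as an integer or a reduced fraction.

1. [ext C1·C2]  r_C1² + 48r_C1 − 292/9 = 0  ⇒  r_C1 = 2/3 (r>0 drops 1)

2/3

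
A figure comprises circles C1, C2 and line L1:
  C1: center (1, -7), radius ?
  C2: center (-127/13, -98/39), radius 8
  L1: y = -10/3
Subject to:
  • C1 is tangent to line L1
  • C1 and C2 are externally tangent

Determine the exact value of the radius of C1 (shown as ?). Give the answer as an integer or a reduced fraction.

11/3

1. [C1‖L1]  r_C1² − 121/9 = 0  ⇒  r_C1 = 11/3 (r>0 drops 1)
2. [ext C1·C2]  r_C1² + 16r_C1 − 649/9 = 0  ⇒  r_C1 = 11/3 (r>0 drops 1)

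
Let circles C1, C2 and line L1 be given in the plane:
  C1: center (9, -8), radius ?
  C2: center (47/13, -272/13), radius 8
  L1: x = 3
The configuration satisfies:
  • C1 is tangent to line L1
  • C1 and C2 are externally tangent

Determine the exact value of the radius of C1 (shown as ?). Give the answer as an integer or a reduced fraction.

6

1. [C1‖L1]  r_C1² − 36 = 0  ⇒  r_C1 = 6 (r>0 drops 1)
2. [ext C1·C2]  r_C1² + 16r_C1 − 132 = 0  ⇒  r_C1 = 6 (r>0 drops 1)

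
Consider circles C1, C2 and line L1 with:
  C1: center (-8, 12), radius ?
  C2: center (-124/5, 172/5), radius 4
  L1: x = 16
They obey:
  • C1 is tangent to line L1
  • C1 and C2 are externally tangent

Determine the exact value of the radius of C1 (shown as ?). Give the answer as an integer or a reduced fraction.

24

1. [C1‖L1]  r_C1² − 576 = 0  ⇒  r_C1 = 24 (r>0 drops 1)
2. [ext C1·C2]  r_C1² + 8r_C1 − 768 = 0  ⇒  r_C1 = 24 (r>0 drops 1)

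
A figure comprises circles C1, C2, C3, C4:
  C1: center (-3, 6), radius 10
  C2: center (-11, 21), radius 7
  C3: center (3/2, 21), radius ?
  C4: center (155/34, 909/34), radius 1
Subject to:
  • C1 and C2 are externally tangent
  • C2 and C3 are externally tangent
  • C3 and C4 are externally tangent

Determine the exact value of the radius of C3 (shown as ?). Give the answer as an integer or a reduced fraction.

11/2

1. [ext C2·C3]  r_C3² + 14r_C3 − 429/4 = 0  ⇒  r_C3 = 11/2 (r>0 drops 1)
2. [ext C3·C4]  r_C3² + 2r_C3 − 165/4 = 0  ⇒  r_C3 = 11/2 (r>0 drops 1)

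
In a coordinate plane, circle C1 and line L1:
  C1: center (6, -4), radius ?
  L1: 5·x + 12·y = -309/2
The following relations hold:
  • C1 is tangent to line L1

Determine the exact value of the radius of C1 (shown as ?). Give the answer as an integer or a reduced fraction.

1. [C1‖L1]  r_C1² − 441/4 = 0  ⇒  r_C1 = 21/2 (r>0 drops 1)

21/2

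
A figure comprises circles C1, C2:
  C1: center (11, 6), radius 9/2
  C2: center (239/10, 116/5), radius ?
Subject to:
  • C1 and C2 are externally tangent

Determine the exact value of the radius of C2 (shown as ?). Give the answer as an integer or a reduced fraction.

1. [ext C1·C2]  r_C2² + 9r_C2 − 442 = 0  ⇒  r_C2 = 17 (r>0 drops 1)

17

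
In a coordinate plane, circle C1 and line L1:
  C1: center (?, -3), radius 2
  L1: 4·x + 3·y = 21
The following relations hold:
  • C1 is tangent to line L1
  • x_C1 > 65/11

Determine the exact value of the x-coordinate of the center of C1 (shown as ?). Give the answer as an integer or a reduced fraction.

10

1. [C1‖L1]  x_C1² − 15x_C1 + 50 = 0  ⇒  x_C1 = 5 or 10
2. given x_C1 > 65/11: keep 10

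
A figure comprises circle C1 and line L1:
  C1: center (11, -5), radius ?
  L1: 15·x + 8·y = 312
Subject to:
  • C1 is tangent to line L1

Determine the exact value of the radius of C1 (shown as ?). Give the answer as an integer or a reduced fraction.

11

1. [C1‖L1]  r_C1² − 121 = 0  ⇒  r_C1 = 11 (r>0 drops 1)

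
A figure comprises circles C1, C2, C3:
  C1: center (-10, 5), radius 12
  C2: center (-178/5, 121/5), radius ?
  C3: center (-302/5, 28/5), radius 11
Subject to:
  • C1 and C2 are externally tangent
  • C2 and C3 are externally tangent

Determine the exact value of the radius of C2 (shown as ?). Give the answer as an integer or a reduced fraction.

20

1. [ext C1·C2]  r_C2² + 24r_C2 − 880 = 0  ⇒  r_C2 = 20 (r>0 drops 1)
2. [ext C2·C3]  r_C2² + 22r_C2 − 840 = 0  ⇒  r_C2 = 20 (r>0 drops 1)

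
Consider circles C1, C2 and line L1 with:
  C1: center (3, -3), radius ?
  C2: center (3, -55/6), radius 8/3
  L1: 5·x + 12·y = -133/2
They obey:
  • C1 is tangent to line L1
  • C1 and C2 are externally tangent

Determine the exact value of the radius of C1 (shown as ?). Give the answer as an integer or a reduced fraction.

1. [C1‖L1]  r_C1² − 49/4 = 0  ⇒  r_C1 = 7/2 (r>0 drops 1)
2. [ext C1·C2]  r_C1² + (16/3)r_C1 − 371/12 = 0  ⇒  r_C1 = 7/2 (r>0 drops 1)

7/2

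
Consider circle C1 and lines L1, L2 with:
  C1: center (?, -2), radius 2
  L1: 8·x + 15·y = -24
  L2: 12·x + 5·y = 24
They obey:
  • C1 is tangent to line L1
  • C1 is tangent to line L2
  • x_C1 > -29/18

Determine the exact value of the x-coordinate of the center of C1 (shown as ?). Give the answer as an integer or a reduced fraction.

5

1. [C1‖L1]  x_C1² − (3/2)x_C1 − 35/2 = 0  ⇒  x_C1 = -7/2 or 5
2. [C1‖L2]  x_C1² − (17/3)x_C1 + 10/3 = 0  ⇒  x_C1 = 2/3 or 5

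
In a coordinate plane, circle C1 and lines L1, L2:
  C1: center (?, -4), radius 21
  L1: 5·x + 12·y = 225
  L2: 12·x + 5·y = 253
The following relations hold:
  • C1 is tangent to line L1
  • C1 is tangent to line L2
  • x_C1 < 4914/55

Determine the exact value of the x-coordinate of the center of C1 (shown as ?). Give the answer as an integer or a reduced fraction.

1. [C1‖L1]  x_C1² − (546/5)x_C1 = 0  ⇒  x_C1 = 0 or 546/5
2. [C1‖L2]  x_C1² − (91/2)x_C1 = 0  ⇒  x_C1 = 0 or 91/2

0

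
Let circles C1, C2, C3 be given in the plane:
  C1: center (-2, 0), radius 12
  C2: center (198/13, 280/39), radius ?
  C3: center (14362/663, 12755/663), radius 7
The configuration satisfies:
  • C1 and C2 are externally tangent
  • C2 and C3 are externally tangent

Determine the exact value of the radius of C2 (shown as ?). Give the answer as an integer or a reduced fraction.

1. [ext C1·C2]  r_C2² + 24r_C2 − 1840/9 = 0  ⇒  r_C2 = 20/3 (r>0 drops 1)
2. [ext C2·C3]  r_C2² + 14r_C2 − 1240/9 = 0  ⇒  r_C2 = 20/3 (r>0 drops 1)

20/3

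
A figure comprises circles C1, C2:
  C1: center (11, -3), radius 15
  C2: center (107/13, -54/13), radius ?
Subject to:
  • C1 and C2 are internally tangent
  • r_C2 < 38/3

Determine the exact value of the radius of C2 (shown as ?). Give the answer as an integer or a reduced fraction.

12

1. [int C1,C2]  r_C2² − 30r_C2 + 216 = 0  ⇒  r_C2 = 12 or 18
2. given r_C2 < 38/3: keep 12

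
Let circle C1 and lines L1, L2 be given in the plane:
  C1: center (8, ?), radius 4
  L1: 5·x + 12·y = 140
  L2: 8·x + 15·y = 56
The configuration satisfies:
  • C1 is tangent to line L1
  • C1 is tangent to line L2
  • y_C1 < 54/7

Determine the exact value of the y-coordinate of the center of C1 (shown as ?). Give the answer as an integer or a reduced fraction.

1. [C1‖L1]  y_C1² − (50/3)y_C1 + 152/3 = 0  ⇒  y_C1 = 4 or 38/3
2. [C1‖L2]  y_C1² + (16/15)y_C1 − 304/15 = 0  ⇒  y_C1 = -76/15 or 4

4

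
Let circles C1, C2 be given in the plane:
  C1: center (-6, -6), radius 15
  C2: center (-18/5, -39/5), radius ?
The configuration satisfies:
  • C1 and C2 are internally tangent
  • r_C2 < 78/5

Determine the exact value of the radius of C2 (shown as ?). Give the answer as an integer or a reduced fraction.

1. [int C1,C2]  r_C2² − 30r_C2 + 216 = 0  ⇒  r_C2 = 12 or 18
2. given r_C2 < 78/5: keep 12

12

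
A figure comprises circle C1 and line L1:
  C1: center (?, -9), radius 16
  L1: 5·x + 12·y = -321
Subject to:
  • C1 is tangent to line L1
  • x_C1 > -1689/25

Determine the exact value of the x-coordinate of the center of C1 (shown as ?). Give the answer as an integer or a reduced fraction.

1. [C1‖L1]  x_C1² + (426/5)x_C1 + 421/5 = 0  ⇒  x_C1 = -421/5 or -1
2. given x_C1 > -1689/25: keep -1

-1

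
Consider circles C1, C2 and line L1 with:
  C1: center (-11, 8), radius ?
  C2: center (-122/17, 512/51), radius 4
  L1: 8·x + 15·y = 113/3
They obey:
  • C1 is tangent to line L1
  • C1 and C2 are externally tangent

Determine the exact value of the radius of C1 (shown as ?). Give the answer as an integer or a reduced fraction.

1/3

1. [C1‖L1]  r_C1² − 1/9 = 0  ⇒  r_C1 = 1/3 (r>0 drops 1)
2. [ext C1·C2]  r_C1² + 8r_C1 − 25/9 = 0  ⇒  r_C1 = 1/3 (r>0 drops 1)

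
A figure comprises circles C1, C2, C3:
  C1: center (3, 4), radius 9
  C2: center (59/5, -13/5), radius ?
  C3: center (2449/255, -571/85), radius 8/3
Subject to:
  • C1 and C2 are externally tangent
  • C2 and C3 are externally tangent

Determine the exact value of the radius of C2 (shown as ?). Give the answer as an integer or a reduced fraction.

1. [ext C1·C2]  r_C2² + 18r_C2 − 40 = 0  ⇒  r_C2 = 2 (r>0 drops 1)
2. [ext C2·C3]  r_C2² + (16/3)r_C2 − 44/3 = 0  ⇒  r_C2 = 2 (r>0 drops 1)

2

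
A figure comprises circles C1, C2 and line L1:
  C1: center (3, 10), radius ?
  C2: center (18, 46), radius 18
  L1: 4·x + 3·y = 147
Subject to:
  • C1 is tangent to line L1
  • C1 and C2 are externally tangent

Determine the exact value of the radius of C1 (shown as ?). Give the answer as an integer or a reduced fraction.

21

1. [C1‖L1]  r_C1² − 441 = 0  ⇒  r_C1 = 21 (r>0 drops 1)
2. [ext C1·C2]  r_C1² + 36r_C1 − 1197 = 0  ⇒  r_C1 = 21 (r>0 drops 1)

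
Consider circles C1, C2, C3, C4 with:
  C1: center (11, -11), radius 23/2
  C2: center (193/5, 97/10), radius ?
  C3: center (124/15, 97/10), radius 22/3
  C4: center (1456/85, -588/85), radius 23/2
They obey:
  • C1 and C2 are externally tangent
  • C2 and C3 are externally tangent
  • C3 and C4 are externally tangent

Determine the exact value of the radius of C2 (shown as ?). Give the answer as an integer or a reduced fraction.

23

1. [ext C1·C2]  r_C2² + 23r_C2 − 1058 = 0  ⇒  r_C2 = 23 (r>0 drops 1)
2. [ext C2·C3]  r_C2² + (44/3)r_C2 − 2599/3 = 0  ⇒  r_C2 = 23 (r>0 drops 1)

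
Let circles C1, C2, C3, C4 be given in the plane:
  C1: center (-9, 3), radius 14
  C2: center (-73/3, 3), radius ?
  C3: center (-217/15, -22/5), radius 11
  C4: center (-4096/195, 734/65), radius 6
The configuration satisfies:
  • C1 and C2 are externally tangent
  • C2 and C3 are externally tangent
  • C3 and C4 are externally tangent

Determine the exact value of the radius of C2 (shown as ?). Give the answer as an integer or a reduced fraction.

4/3

1. [ext C1·C2]  r_C2² + 28r_C2 − 352/9 = 0  ⇒  r_C2 = 4/3 (r>0 drops 1)
2. [ext C2·C3]  r_C2² + 22r_C2 − 280/9 = 0  ⇒  r_C2 = 4/3 (r>0 drops 1)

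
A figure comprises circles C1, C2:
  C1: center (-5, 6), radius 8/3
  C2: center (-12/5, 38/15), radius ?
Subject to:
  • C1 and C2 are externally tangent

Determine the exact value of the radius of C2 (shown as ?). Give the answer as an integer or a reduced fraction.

1. [ext C1·C2]  r_C2² + (16/3)r_C2 − 35/3 = 0  ⇒  r_C2 = 5/3 (r>0 drops 1)

5/3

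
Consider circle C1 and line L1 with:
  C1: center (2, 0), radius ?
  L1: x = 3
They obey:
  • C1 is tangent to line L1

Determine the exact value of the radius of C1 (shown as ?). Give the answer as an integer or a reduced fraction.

1. [C1‖L1]  r_C1² − 1 = 0  ⇒  r_C1 = 1 (r>0 drops 1)

1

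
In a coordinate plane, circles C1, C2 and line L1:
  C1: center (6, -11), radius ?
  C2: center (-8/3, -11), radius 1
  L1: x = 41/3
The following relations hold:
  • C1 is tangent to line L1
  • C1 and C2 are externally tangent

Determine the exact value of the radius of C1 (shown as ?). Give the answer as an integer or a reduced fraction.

1. [C1‖L1]  r_C1² − 529/9 = 0  ⇒  r_C1 = 23/3 (r>0 drops 1)
2. [ext C1·C2]  r_C1² + 2r_C1 − 667/9 = 0  ⇒  r_C1 = 23/3 (r>0 drops 1)

23/3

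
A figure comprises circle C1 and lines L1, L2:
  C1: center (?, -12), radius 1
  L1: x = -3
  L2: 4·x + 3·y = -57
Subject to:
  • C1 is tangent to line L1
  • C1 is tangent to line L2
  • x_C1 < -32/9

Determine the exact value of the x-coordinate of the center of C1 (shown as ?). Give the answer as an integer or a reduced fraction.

1. [C1‖L1]  x_C1² + 6x_C1 + 8 = 0  ⇒  x_C1 = -4 or -2
2. [C1‖L2]  x_C1² + (21/2)x_C1 + 26 = 0  ⇒  x_C1 = -13/2 or -4

-4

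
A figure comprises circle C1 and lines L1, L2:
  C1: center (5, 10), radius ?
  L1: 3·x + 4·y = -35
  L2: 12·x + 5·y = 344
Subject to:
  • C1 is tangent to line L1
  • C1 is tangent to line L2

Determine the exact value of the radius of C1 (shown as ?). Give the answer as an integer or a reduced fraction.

1. [C1‖L1]  r_C1² − 324 = 0  ⇒  r_C1 = 18 (r>0 drops 1)
2. [C1‖L2]  r_C1² − 324 = 0  ⇒  r_C1 = 18 (r>0 drops 1)

18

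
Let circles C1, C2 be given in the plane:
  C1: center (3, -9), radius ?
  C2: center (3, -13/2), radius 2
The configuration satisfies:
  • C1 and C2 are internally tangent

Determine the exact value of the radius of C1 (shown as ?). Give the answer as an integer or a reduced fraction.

1. [int C1,C2]  r_C1² − 4r_C1 − 9/4 = 0  ⇒  r_C1 = 9/2 (r>0 drops 1)

9/2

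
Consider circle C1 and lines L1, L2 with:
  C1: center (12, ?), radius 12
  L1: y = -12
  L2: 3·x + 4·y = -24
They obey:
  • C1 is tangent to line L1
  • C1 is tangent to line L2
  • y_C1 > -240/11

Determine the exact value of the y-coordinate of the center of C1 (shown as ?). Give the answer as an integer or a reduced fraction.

0

1. [C1‖L1]  y_C1² + 24y_C1 = 0  ⇒  y_C1 = -24 or 0
2. [C1‖L2]  y_C1² + 30y_C1 = 0  ⇒  y_C1 = -30 or 0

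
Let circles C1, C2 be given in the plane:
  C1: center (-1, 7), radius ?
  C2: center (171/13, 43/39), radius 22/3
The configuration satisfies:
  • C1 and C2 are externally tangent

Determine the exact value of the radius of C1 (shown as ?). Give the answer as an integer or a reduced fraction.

8

1. [ext C1·C2]  r_C1² + (44/3)r_C1 − 544/3 = 0  ⇒  r_C1 = 8 (r>0 drops 1)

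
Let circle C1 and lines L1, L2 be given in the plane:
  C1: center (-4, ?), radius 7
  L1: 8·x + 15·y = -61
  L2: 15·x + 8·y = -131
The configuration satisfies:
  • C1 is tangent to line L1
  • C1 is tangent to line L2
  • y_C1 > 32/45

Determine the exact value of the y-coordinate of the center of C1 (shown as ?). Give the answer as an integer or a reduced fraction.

6

1. [C1‖L1]  y_C1² + (58/15)y_C1 − 296/5 = 0  ⇒  y_C1 = -148/15 or 6
2. [C1‖L2]  y_C1² + (71/4)y_C1 − 285/2 = 0  ⇒  y_C1 = -95/4 or 6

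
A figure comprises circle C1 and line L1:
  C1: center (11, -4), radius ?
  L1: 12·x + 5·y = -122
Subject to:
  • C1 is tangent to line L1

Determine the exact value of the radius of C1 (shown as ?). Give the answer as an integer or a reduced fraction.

1. [C1‖L1]  r_C1² − 324 = 0  ⇒  r_C1 = 18 (r>0 drops 1)

18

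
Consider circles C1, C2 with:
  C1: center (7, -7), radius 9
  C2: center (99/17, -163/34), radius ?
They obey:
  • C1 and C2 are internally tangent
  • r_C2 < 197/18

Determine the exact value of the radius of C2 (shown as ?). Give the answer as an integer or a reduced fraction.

1. [int C1,C2]  r_C2² − 18r_C2 + 299/4 = 0  ⇒  r_C2 = 13/2 or 23/2
2. given r_C2 < 197/18: keep 13/2

13/2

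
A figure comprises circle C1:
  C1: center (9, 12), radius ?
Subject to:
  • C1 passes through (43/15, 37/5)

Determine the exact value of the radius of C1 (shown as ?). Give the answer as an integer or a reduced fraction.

1. [C1∋P]  r_C1² − 529/9 = 0  ⇒  r_C1 = 23/3 (r>0 drops 1)

23/3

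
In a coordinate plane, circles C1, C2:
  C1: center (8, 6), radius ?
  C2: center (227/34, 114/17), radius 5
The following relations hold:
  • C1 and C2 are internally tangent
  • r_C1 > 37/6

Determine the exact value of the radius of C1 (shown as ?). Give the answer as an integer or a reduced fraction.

1. [int C1,C2]  r_C1² − 10r_C1 + 91/4 = 0  ⇒  r_C1 = 7/2 or 13/2
2. given r_C1 > 37/6: keep 13/2

13/2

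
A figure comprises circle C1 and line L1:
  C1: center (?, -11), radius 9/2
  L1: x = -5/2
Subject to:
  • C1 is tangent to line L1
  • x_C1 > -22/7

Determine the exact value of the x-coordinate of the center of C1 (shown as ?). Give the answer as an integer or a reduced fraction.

2

1. [C1‖L1]  x_C1² + 5x_C1 − 14 = 0  ⇒  x_C1 = -7 or 2
2. given x_C1 > -22/7: keep 2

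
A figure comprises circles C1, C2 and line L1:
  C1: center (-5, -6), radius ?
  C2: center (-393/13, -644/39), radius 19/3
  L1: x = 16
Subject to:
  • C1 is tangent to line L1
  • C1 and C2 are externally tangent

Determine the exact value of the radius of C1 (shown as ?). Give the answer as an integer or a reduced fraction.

21

1. [C1‖L1]  r_C1² − 441 = 0  ⇒  r_C1 = 21 (r>0 drops 1)
2. [ext C1·C2]  r_C1² + (38/3)r_C1 − 707 = 0  ⇒  r_C1 = 21 (r>0 drops 1)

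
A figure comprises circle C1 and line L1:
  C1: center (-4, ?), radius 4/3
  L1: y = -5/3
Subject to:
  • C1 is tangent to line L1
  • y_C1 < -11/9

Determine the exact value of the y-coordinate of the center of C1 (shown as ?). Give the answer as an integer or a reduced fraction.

1. [C1‖L1]  y_C1² + (10/3)y_C1 + 1 = 0  ⇒  y_C1 = -3 or -1/3
2. given y_C1 < -11/9: keep -3

-3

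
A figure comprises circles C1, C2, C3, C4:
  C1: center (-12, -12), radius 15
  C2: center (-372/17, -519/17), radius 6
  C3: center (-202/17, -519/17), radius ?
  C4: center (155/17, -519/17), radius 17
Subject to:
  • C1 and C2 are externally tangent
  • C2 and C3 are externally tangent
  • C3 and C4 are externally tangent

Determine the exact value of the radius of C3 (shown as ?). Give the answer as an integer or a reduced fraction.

1. [ext C2·C3]  r_C3² + 12r_C3 − 64 = 0  ⇒  r_C3 = 4 (r>0 drops 1)
2. [ext C3·C4]  r_C3² + 34r_C3 − 152 = 0  ⇒  r_C3 = 4 (r>0 drops 1)

4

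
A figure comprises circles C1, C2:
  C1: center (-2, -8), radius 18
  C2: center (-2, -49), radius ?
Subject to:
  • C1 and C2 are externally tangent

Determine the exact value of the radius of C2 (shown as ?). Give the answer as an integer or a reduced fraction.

23

1. [ext C1·C2]  r_C2² + 36r_C2 − 1357 = 0  ⇒  r_C2 = 23 (r>0 drops 1)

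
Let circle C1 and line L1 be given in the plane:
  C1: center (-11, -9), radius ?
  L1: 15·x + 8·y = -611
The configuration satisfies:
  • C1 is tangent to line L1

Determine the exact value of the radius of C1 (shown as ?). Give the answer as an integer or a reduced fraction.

1. [C1‖L1]  r_C1² − 484 = 0  ⇒  r_C1 = 22 (r>0 drops 1)

22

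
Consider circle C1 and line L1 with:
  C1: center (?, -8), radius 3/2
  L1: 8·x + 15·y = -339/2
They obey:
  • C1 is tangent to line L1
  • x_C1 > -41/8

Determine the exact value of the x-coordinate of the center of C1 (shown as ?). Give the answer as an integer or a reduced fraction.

-3

1. [C1‖L1]  x_C1² + (99/8)x_C1 + 225/8 = 0  ⇒  x_C1 = -75/8 or -3
2. given x_C1 > -41/8: keep -3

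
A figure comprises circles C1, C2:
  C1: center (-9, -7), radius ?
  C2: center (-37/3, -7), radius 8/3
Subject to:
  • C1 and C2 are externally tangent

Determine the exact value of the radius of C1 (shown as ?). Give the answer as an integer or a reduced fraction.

1. [ext C1·C2]  r_C1² + (16/3)r_C1 − 4 = 0  ⇒  r_C1 = 2/3 (r>0 drops 1)

2/3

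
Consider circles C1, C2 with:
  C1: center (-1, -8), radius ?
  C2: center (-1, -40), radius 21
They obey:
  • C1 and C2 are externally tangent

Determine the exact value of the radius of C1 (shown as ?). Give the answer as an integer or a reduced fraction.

1. [ext C1·C2]  r_C1² + 42r_C1 − 583 = 0  ⇒  r_C1 = 11 (r>0 drops 1)

11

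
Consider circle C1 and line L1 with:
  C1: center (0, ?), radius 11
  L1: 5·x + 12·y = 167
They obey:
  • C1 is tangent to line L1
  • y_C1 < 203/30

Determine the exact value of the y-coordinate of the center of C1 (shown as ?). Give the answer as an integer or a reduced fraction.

2

1. [C1‖L1]  y_C1² − (167/6)y_C1 + 155/3 = 0  ⇒  y_C1 = 2 or 155/6
2. given y_C1 < 203/30: keep 2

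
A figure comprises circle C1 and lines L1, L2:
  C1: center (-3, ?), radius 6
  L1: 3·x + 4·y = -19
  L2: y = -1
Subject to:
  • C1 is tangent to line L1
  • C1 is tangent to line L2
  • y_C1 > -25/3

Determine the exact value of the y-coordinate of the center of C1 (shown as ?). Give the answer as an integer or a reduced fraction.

1. [C1‖L1]  y_C1² + 5y_C1 − 50 = 0  ⇒  y_C1 = -10 or 5
2. [C1‖L2]  y_C1² + 2y_C1 − 35 = 0  ⇒  y_C1 = -7 or 5

5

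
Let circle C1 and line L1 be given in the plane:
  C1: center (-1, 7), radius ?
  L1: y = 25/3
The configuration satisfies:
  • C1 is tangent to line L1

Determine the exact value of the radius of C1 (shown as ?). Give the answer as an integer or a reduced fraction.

1. [C1‖L1]  r_C1² − 16/9 = 0  ⇒  r_C1 = 4/3 (r>0 drops 1)

4/3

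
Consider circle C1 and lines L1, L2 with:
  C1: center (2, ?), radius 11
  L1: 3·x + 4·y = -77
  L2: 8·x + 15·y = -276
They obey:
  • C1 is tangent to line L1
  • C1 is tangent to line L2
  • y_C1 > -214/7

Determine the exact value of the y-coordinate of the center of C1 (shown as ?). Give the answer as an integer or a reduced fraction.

1. [C1‖L1]  y_C1² + (83/2)y_C1 + 483/2 = 0  ⇒  y_C1 = -69/2 or -7
2. [C1‖L2]  y_C1² + (584/15)y_C1 + 3353/15 = 0  ⇒  y_C1 = -479/15 or -7

-7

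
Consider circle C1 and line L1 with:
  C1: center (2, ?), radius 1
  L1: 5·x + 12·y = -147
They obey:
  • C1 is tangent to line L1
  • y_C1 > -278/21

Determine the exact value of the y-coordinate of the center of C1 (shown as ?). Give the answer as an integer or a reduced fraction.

-12

1. [C1‖L1]  y_C1² + (157/6)y_C1 + 170 = 0  ⇒  y_C1 = -85/6 or -12
2. given y_C1 > -278/21: keep -12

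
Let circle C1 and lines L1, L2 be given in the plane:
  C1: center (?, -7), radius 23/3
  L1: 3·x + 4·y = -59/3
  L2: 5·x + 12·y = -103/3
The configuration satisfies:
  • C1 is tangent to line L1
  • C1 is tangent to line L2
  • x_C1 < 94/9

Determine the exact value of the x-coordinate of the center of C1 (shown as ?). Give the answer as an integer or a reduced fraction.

-10

1. [C1‖L1]  x_C1² − (50/9)x_C1 − 1400/9 = 0  ⇒  x_C1 = -10 or 140/9
2. [C1‖L2]  x_C1² − (298/15)x_C1 − 896/3 = 0  ⇒  x_C1 = -10 or 448/15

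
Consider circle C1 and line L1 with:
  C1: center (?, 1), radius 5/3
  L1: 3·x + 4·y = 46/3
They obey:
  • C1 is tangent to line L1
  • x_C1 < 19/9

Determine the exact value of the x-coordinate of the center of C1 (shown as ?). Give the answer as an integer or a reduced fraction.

1. [C1‖L1]  x_C1² − (68/9)x_C1 + 59/9 = 0  ⇒  x_C1 = 1 or 59/9
2. given x_C1 < 19/9: keep 1

1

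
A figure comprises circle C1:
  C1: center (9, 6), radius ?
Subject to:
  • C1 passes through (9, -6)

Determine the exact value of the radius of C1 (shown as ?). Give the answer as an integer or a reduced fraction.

12

1. [C1∋P]  r_C1² − 144 = 0  ⇒  r_C1 = 12 (r>0 drops 1)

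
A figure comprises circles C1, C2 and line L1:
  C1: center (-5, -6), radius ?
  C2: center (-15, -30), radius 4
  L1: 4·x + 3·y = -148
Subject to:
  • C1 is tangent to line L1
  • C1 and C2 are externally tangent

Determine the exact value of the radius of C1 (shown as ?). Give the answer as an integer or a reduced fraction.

22

1. [C1‖L1]  r_C1² − 484 = 0  ⇒  r_C1 = 22 (r>0 drops 1)
2. [ext C1·C2]  r_C1² + 8r_C1 − 660 = 0  ⇒  r_C1 = 22 (r>0 drops 1)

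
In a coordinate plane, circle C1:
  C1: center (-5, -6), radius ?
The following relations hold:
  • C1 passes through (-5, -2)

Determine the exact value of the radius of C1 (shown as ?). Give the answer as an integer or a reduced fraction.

4

1. [C1∋P]  r_C1² − 16 = 0  ⇒  r_C1 = 4 (r>0 drops 1)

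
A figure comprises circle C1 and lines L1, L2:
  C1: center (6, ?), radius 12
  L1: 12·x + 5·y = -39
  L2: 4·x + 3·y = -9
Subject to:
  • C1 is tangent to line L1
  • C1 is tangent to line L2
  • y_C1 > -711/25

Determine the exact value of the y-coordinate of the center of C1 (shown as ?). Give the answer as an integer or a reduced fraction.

9

1. [C1‖L1]  y_C1² + (222/5)y_C1 − 2403/5 = 0  ⇒  y_C1 = -267/5 or 9
2. [C1‖L2]  y_C1² + 22y_C1 − 279 = 0  ⇒  y_C1 = -31 or 9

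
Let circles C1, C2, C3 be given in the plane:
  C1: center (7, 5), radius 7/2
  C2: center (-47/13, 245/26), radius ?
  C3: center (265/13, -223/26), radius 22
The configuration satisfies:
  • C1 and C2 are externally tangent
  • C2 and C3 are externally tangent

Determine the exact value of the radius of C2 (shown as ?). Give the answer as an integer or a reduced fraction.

1. [ext C1·C2]  r_C2² + 7r_C2 − 120 = 0  ⇒  r_C2 = 8 (r>0 drops 1)
2. [ext C2·C3]  r_C2² + 44r_C2 − 416 = 0  ⇒  r_C2 = 8 (r>0 drops 1)

8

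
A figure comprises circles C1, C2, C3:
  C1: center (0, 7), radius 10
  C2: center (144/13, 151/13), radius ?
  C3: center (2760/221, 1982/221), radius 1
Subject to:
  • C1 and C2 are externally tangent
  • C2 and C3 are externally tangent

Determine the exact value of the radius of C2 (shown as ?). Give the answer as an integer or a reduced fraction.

2

1. [ext C1·C2]  r_C2² + 20r_C2 − 44 = 0  ⇒  r_C2 = 2 (r>0 drops 1)
2. [ext C2·C3]  r_C2² + 2r_C2 − 8 = 0  ⇒  r_C2 = 2 (r>0 drops 1)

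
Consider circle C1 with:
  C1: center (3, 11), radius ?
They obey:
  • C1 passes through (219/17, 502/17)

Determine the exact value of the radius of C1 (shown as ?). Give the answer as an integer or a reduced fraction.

21

1. [C1∋P]  r_C1² − 441 = 0  ⇒  r_C1 = 21 (r>0 drops 1)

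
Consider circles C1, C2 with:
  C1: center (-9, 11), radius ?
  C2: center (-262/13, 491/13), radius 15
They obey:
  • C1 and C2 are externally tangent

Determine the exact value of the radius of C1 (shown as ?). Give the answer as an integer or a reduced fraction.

1. [ext C1·C2]  r_C1² + 30r_C1 − 616 = 0  ⇒  r_C1 = 14 (r>0 drops 1)

14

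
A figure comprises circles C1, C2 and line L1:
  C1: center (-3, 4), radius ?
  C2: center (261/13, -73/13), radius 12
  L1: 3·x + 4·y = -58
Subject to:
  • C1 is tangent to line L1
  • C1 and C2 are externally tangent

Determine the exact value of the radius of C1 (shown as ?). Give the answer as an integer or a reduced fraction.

13

1. [C1‖L1]  r_C1² − 169 = 0  ⇒  r_C1 = 13 (r>0 drops 1)
2. [ext C1·C2]  r_C1² + 24r_C1 − 481 = 0  ⇒  r_C1 = 13 (r>0 drops 1)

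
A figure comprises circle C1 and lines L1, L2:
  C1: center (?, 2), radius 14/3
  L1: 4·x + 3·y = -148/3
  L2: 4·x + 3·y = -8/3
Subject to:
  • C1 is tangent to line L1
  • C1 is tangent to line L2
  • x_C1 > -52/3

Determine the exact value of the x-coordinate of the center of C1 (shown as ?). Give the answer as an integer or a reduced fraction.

1. [C1‖L1]  x_C1² + (83/3)x_C1 + 472/3 = 0  ⇒  x_C1 = -59/3 or -8
2. [C1‖L2]  x_C1² + (13/3)x_C1 − 88/3 = 0  ⇒  x_C1 = -8 or 11/3

-8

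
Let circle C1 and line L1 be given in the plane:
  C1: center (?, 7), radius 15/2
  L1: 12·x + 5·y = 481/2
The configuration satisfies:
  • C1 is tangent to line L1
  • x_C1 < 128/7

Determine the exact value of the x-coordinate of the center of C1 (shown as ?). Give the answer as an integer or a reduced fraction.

1. [C1‖L1]  x_C1² − (137/4)x_C1 + 909/4 = 0  ⇒  x_C1 = 9 or 101/4
2. given x_C1 < 128/7: keep 9

9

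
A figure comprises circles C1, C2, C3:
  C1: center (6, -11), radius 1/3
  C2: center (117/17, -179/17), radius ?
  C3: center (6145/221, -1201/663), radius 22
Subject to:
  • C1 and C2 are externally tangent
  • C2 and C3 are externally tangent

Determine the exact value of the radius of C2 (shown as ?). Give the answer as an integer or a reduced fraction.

2/3

1. [ext C1·C2]  r_C2² + (2/3)r_C2 − 8/9 = 0  ⇒  r_C2 = 2/3 (r>0 drops 1)
2. [ext C2·C3]  r_C2² + 44r_C2 − 268/9 = 0  ⇒  r_C2 = 2/3 (r>0 drops 1)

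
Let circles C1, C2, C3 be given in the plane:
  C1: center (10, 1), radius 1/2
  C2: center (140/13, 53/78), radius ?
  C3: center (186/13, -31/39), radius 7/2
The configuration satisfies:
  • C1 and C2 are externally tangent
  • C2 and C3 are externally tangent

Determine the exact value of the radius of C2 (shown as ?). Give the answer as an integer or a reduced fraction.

1. [ext C1·C2]  r_C2² + 1r_C2 − 4/9 = 0  ⇒  r_C2 = 1/3 (r>0 drops 1)
2. [ext C2·C3]  r_C2² + 7r_C2 − 22/9 = 0  ⇒  r_C2 = 1/3 (r>0 drops 1)

1/3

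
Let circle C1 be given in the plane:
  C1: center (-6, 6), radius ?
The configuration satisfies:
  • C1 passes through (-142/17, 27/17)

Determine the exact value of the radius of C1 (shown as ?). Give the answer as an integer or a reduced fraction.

5

1. [C1∋P]  r_C1² − 25 = 0  ⇒  r_C1 = 5 (r>0 drops 1)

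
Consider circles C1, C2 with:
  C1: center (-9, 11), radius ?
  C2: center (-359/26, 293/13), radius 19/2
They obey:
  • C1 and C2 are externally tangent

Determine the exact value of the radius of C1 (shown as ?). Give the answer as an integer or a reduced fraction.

1. [ext C1·C2]  r_C1² + 19r_C1 − 66 = 0  ⇒  r_C1 = 3 (r>0 drops 1)

3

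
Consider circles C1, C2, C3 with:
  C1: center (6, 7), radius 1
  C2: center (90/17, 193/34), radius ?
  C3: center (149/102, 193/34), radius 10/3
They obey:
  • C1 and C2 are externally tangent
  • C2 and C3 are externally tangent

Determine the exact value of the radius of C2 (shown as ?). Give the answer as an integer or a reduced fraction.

1/2

1. [ext C1·C2]  r_C2² + 2r_C2 − 5/4 = 0  ⇒  r_C2 = 1/2 (r>0 drops 1)
2. [ext C2·C3]  r_C2² + (20/3)r_C2 − 43/12 = 0  ⇒  r_C2 = 1/2 (r>0 drops 1)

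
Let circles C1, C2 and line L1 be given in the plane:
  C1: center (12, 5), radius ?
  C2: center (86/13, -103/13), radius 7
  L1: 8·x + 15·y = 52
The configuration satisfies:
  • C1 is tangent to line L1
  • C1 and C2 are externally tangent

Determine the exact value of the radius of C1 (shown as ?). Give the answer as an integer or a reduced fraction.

7

1. [C1‖L1]  r_C1² − 49 = 0  ⇒  r_C1 = 7 (r>0 drops 1)
2. [ext C1·C2]  r_C1² + 14r_C1 − 147 = 0  ⇒  r_C1 = 7 (r>0 drops 1)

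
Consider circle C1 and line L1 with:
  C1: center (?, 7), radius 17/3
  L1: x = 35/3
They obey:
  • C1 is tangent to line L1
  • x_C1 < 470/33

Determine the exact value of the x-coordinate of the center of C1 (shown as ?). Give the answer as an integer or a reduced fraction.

6

1. [C1‖L1]  x_C1² − (70/3)x_C1 + 104 = 0  ⇒  x_C1 = 6 or 52/3
2. given x_C1 < 470/33: keep 6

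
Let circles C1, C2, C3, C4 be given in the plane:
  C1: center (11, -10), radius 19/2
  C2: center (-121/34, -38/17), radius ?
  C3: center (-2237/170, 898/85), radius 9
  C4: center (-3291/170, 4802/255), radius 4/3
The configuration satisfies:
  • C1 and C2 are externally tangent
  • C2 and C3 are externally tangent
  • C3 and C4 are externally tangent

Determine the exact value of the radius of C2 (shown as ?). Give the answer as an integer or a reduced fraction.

1. [ext C1·C2]  r_C2² + 19r_C2 − 182 = 0  ⇒  r_C2 = 7 (r>0 drops 1)
2. [ext C2·C3]  r_C2² + 18r_C2 − 175 = 0  ⇒  r_C2 = 7 (r>0 drops 1)

7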